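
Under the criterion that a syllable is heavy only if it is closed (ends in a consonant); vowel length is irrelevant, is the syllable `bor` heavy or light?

heavy

`bor`: short vowel, closed (coda /r/). Closed (coda /r/) → heavy.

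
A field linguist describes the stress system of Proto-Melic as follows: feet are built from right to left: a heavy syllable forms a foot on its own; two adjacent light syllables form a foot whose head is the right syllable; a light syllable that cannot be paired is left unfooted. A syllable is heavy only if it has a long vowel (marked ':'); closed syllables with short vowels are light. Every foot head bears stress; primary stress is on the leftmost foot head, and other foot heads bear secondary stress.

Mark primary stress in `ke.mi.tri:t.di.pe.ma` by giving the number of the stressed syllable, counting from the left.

Weights: 1 ke L, 2 mi L, 3 tri:t H, 4 di L, 5 pe L, 6 ma L.
Parse right to left (heavy = foot alone; LL = one foot; stranded L unfooted): (ke.ˈmi) (ˈtri:t) di (pe.ˈma).
Foot heads: 2, 3, 6.
Primary stress on the leftmost head = syllable 2.
Primary stress: syllable 2 → ke.ˈmi.tri:t.di.pe.ma.

2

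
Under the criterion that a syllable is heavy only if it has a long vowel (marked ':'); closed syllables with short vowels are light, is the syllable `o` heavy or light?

light

`o`: short vowel, open (no coda). Short vowel → light.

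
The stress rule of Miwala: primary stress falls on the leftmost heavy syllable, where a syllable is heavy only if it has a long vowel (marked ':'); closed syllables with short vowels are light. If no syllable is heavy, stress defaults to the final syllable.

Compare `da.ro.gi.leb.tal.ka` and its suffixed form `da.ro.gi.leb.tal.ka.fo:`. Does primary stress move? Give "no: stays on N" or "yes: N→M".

yes: 6→7

Base `da.ro.gi.leb.tal.ka` (6 syllables):
  Weights: 1 da L, 2 ro L, 3 gi L, 4 leb L, 5 tal L, 6 ka L.
  No heavy syllable in the domain; default to the final syllable = syllable 6.
  → primary stress on syllable 6.
Suffixed `da.ro.gi.leb.tal.ka.fo:` (7 syllables):
  Weights: 1 da L, 2 ro L, 3 gi L, 4 leb L, 5 tal L, 6 ka L, 7 fo: H.
  Heavy syllables in the domain: 7. The leftmost is syllable 7 (fo:).
  → primary stress on syllable 7.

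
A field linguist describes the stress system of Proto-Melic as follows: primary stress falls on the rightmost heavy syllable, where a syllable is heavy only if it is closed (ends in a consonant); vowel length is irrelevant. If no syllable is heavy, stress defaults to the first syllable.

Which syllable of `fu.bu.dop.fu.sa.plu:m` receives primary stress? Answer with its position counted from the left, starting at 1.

6

Weights: 1 fu L, 2 bu L, 3 dop H, 4 fu L, 5 sa L, 6 plu:m H.
Heavy syllables in the domain: 3, 6. The rightmost is syllable 6 (plu:m).
Primary stress: syllable 6 → fu.bu.dop.fu.sa.ˈplu:m.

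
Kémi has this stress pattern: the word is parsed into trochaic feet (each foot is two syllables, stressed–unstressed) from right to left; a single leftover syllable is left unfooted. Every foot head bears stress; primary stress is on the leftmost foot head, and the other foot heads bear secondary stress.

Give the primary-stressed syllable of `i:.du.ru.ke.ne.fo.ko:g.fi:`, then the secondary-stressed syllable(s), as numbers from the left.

primary 1, secondary 3, 5, 7

Parse right to left into trochaic (ˈσσ) feet: (ˈi:.du) (ˈru.ke) (ˈne.fo) (ˈko:g.fi:).
Foot heads (stressed positions): 1, 3, 5, 7.
End Rule Leftmost: primary stress on the leftmost head = syllable 1.
Secondary stress on 3, 5, 7: ˈi:.du.ˌru.ke.ˌne.fo.ˌko:g.fi:.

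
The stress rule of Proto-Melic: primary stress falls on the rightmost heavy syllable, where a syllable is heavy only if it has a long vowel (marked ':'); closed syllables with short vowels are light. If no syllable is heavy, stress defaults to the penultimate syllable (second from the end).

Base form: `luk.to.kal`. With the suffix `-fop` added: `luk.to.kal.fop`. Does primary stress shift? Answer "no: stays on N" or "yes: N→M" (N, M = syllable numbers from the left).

yes: 2→3

Base `luk.to.kal` (3 syllables):
  Weights: 1 luk L, 2 to L, 3 kal L.
  No heavy syllable in the domain; default to the penultimate syllable (second from the end) = syllable 2.
  → primary stress on syllable 2.
Suffixed `luk.to.kal.fop` (4 syllables):
  Weights: 1 luk L, 2 to L, 3 kal L, 4 fop L.
  No heavy syllable in the domain; default to the penultimate syllable (second from the end) = syllable 3.
  → primary stress on syllable 3.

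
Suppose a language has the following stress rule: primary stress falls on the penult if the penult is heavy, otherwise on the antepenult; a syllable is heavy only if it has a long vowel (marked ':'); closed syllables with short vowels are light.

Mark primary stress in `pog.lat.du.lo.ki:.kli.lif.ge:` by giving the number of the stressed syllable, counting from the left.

Weights: 6 kli L, 7 lif L, 8 ge: H.
The penult (syllable 7, lif) is light, so stress falls on the antepenult (syllable 6, kli).
Primary stress: syllable 6 → pog.lat.du.lo.ki:.ˈkli.lif.ge:.

6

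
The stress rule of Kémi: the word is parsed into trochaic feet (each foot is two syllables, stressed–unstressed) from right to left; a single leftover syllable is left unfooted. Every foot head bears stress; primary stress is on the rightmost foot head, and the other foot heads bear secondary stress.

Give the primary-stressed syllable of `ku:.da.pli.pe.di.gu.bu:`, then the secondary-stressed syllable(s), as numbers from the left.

primary 6, secondary 2, 4

Parse right to left into trochaic (ˈσσ) feet: ku: (ˈda.pli) (ˈpe.di) (ˈgu.bu:). Syllable 1 is left unfooted.
Foot heads (stressed positions): 2, 4, 6.
End Rule Rightmost: primary stress on the rightmost head = syllable 6.
Secondary stress on 2, 4: ku:.ˌda.pli.ˌpe.di.ˈgu.bu:.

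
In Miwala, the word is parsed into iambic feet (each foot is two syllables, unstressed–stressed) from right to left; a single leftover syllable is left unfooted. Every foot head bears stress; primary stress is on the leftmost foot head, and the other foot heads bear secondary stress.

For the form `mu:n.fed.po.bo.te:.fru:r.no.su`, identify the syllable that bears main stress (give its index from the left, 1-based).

2

Parse right to left into iambic (σˈσ) feet: (mu:n.ˈfed) (po.ˈbo) (te:.ˈfru:r) (no.ˈsu).
Foot heads (stressed positions): 2, 4, 6, 8.
End Rule Leftmost: primary stress on the leftmost head = syllable 2.
Primary stress: syllable 2 → mu:n.ˈfed.po.bo.te:.fru:r.no.su.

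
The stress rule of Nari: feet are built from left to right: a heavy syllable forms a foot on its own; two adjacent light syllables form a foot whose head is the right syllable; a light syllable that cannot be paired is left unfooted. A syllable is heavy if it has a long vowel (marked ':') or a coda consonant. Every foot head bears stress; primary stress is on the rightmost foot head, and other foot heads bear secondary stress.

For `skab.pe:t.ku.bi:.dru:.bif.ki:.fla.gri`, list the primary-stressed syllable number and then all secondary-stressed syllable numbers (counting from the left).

primary 9, secondary 1, 2, 4, 5, 6, 7

Weights: 1 skab H, 2 pe:t H, 3 ku L, 4 bi: H, 5 dru: H, 6 bif H, 7 ki: H, 8 fla L, 9 gri L.
Parse left to right (heavy = foot alone; LL = one foot; stranded L unfooted): (ˈskab) (ˈpe:t) ku (ˈbi:) (ˈdru:) (ˈbif) (ˈki:) (fla.ˈgri).
Foot heads: 1, 2, 4, 5, 6, 7, 9.
Primary stress on the rightmost head = syllable 9.
Secondary stress on 1, 2, 4, 5, 6, 7: ˌskab.ˌpe:t.ku.ˌbi:.ˌdru:.ˌbif.ˌki:.fla.ˈgri.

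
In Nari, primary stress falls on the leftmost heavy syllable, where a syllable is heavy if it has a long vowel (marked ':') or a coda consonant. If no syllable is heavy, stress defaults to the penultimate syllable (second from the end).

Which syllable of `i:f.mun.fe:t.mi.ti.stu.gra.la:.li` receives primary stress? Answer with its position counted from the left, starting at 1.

Weights: 1 i:f H, 2 mun H, 3 fe:t H, 4 mi L, 5 ti L, 6 stu L, 7 gra L, 8 la: H, 9 li L.
Heavy syllables in the domain: 1, 2, 3, 8. The leftmost is syllable 1 (i:f).
Primary stress: syllable 1 → ˈi:f.mun.fe:t.mi.ti.stu.gra.la:.li.

1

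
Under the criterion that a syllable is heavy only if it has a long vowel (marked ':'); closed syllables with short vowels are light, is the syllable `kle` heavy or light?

`kle`: short vowel, open (no coda). Short vowel → light.

light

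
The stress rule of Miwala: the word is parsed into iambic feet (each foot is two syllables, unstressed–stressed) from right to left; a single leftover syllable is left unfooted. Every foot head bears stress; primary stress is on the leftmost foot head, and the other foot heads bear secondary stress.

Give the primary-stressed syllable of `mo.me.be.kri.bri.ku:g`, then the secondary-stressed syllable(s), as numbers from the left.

Parse right to left into iambic (σˈσ) feet: (mo.ˈme) (be.ˈkri) (bri.ˈku:g).
Foot heads (stressed positions): 2, 4, 6.
End Rule Leftmost: primary stress on the leftmost head = syllable 2.
Secondary stress on 4, 6: mo.ˈme.be.ˌkri.bri.ˌku:g.

primary 2, secondary 4, 6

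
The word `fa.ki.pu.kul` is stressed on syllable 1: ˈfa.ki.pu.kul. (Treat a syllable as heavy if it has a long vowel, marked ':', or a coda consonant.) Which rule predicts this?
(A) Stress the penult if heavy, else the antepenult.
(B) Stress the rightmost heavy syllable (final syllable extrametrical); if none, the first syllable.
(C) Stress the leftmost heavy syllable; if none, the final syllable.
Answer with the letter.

Rule A → syllable 2 (observed: 1).
Rule B → syllable 1 ✓.
Rule C → syllable 4 (observed: 1).

B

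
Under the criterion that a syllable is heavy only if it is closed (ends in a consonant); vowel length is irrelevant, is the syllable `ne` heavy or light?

light

`ne`: short vowel, open (no coda). Open (no coda) → light.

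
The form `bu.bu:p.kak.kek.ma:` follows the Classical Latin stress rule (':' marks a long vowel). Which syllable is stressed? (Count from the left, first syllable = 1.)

4

Classical Latin: stress the penult if heavy (long vowel or closed), else the antepenult.
Weights: 3 kak H, 4 kek H, 5 ma: H.
The penult (syllable 4, kek) is heavy, so it takes stress.
Stress on syllable 4: bu.bu:p.kak.ˈkek.ma:.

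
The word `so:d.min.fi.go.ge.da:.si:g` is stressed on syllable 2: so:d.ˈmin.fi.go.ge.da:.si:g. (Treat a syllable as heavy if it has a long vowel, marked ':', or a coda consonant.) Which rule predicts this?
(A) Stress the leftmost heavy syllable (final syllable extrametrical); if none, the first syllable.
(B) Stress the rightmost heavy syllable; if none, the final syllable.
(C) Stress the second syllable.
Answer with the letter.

Rule A → syllable 1 (observed: 2).
Rule B → syllable 7 (observed: 2).
Rule C → syllable 2 ✓.

C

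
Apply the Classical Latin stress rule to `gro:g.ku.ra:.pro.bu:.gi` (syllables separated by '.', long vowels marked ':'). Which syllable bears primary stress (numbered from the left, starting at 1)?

5

Classical Latin: stress the penult if heavy (long vowel or closed), else the antepenult.
Weights: 4 pro L, 5 bu: H, 6 gi L.
The penult (syllable 5, bu:) is heavy, so it takes stress.
Stress on syllable 5: gro:g.ku.ra:.pro.ˈbu:.gi.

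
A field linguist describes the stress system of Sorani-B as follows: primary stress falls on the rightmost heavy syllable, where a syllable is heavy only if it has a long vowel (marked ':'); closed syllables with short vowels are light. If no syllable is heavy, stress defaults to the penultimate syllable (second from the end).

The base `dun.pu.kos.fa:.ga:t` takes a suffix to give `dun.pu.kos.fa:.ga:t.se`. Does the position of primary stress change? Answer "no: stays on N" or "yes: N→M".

Base `dun.pu.kos.fa:.ga:t` (5 syllables):
  Weights: 1 dun L, 2 pu L, 3 kos L, 4 fa: H, 5 ga:t H.
  Heavy syllables in the domain: 4, 5. The rightmost is syllable 5 (ga:t).
  → primary stress on syllable 5.
Suffixed `dun.pu.kos.fa:.ga:t.se` (6 syllables):
  Weights: 1 dun L, 2 pu L, 3 kos L, 4 fa: H, 5 ga:t H, 6 se L.
  Heavy syllables in the domain: 4, 5. The rightmost is syllable 5 (ga:t).
  → primary stress on syllable 5.

no: stays on 5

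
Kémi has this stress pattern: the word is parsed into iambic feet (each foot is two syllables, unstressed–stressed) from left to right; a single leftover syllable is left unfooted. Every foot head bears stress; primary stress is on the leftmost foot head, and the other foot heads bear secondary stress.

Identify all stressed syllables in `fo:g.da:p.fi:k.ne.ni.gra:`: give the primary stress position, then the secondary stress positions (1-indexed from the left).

Parse left to right into iambic (σˈσ) feet: (fo:g.ˈda:p) (fi:k.ˈne) (ni.ˈgra:).
Foot heads (stressed positions): 2, 4, 6.
End Rule Leftmost: primary stress on the leftmost head = syllable 2.
Secondary stress on 4, 6: fo:g.ˈda:p.fi:k.ˌne.ni.ˌgra:.

primary 2, secondary 4, 6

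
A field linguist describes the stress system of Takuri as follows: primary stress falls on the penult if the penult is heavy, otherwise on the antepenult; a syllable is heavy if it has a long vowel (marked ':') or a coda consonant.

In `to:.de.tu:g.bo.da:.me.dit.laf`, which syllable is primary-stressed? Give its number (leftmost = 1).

7

Weights: 6 me L, 7 dit H, 8 laf H.
The penult (syllable 7, dit) is heavy, so it takes stress.
Primary stress: syllable 7 → to:.de.tu:g.bo.da:.me.ˈdit.laf.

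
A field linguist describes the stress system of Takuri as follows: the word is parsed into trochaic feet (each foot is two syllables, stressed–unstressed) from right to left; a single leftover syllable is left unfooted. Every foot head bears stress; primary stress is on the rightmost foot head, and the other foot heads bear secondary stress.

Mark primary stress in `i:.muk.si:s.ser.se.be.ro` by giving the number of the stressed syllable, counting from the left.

Parse right to left into trochaic (ˈσσ) feet: i: (ˈmuk.si:s) (ˈser.se) (ˈbe.ro). Syllable 1 is left unfooted.
Foot heads (stressed positions): 2, 4, 6.
End Rule Rightmost: primary stress on the rightmost head = syllable 6.
Primary stress: syllable 6 → i:.muk.si:s.ser.se.ˈbe.ro.

6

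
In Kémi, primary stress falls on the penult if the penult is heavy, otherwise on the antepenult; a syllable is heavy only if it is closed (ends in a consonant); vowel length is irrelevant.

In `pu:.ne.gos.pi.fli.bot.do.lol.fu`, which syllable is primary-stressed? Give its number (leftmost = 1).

8

Weights: 7 do L, 8 lol H, 9 fu L.
The penult (syllable 8, lol) is heavy, so it takes stress.
Primary stress: syllable 8 → pu:.ne.gos.pi.fli.bot.do.ˈlol.fu.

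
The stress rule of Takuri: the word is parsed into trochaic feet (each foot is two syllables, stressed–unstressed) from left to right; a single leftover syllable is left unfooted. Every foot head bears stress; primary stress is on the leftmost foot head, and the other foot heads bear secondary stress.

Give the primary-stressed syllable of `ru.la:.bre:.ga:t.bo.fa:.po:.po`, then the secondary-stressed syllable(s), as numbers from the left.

Parse left to right into trochaic (ˈσσ) feet: (ˈru.la:) (ˈbre:.ga:t) (ˈbo.fa:) (ˈpo:.po).
Foot heads (stressed positions): 1, 3, 5, 7.
End Rule Leftmost: primary stress on the leftmost head = syllable 1.
Secondary stress on 3, 5, 7: ˈru.la:.ˌbre:.ga:t.ˌbo.fa:.ˌpo:.po.

primary 1, secondary 3, 5, 7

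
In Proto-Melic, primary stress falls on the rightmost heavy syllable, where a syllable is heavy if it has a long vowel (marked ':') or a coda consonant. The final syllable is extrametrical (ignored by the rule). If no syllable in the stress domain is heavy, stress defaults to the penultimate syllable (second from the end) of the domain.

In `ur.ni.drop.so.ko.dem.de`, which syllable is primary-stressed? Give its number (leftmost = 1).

6

The final syllable (7, de) is extrametrical; the stress domain is syllables 1–6.
Weights: 1 ur H, 2 ni L, 3 drop H, 4 so L, 5 ko L, 6 dem H.
Heavy syllables in the domain: 1, 3, 6. The rightmost is syllable 6 (dem).
Primary stress: syllable 6 → ur.ni.drop.so.ko.ˈdem.de.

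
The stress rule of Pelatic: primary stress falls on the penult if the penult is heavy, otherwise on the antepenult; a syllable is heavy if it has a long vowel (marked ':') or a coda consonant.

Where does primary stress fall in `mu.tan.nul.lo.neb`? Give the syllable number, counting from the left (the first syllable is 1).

3

Weights: 3 nul H, 4 lo L, 5 neb H.
The penult (syllable 4, lo) is light, so stress falls on the antepenult (syllable 3, nul).
Primary stress: syllable 3 → mu.tan.ˈnul.lo.neb.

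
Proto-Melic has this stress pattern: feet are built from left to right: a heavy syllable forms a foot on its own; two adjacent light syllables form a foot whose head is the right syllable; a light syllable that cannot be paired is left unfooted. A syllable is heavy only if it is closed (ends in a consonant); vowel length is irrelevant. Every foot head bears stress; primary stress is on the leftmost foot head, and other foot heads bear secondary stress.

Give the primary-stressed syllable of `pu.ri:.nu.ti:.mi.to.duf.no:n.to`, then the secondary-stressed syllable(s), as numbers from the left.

Weights: 1 pu L, 2 ri: L, 3 nu L, 4 ti: L, 5 mi L, 6 to L, 7 duf H, 8 no:n H, 9 to L.
Parse left to right (heavy = foot alone; LL = one foot; stranded L unfooted): (pu.ˈri:) (nu.ˈti:) (mi.ˈto) (ˈduf) (ˈno:n) to.
Foot heads: 2, 4, 6, 7, 8.
Primary stress on the leftmost head = syllable 2.
Secondary stress on 4, 6, 7, 8: pu.ˈri:.nu.ˌti:.mi.ˌto.ˌduf.ˌno:n.to.

primary 2, secondary 4, 6, 7, 8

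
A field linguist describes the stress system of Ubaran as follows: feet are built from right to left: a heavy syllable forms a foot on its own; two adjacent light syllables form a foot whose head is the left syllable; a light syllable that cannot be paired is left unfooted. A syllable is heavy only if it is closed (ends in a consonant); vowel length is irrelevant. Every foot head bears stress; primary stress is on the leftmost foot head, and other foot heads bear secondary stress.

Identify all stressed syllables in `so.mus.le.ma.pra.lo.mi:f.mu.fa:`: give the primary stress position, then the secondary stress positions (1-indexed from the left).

primary 2, secondary 3, 5, 7, 8

Weights: 1 so L, 2 mus H, 3 le L, 4 ma L, 5 pra L, 6 lo L, 7 mi:f H, 8 mu L, 9 fa: L.
Parse right to left (heavy = foot alone; LL = one foot; stranded L unfooted): so (ˈmus) (ˈle.ma) (ˈpra.lo) (ˈmi:f) (ˈmu.fa:).
Foot heads: 2, 3, 5, 7, 8.
Primary stress on the leftmost head = syllable 2.
Secondary stress on 3, 5, 7, 8: so.ˈmus.ˌle.ma.ˌpra.lo.ˌmi:f.ˌmu.fa:.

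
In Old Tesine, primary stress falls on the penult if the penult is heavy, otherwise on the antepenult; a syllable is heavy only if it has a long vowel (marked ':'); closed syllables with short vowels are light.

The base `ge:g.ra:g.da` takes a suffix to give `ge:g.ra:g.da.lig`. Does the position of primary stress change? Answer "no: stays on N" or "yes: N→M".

no: stays on 2

Base `ge:g.ra:g.da` (3 syllables):
  Weights: 1 ge:g H, 2 ra:g H, 3 da L.
  The penult (syllable 2, ra:g) is heavy, so it takes stress.
  → primary stress on syllable 2.
Suffixed `ge:g.ra:g.da.lig` (4 syllables):
  Weights: 2 ra:g H, 3 da L, 4 lig L.
  The penult (syllable 3, da) is light, so stress falls on the antepenult (syllable 2, ra:g).
  → primary stress on syllable 2.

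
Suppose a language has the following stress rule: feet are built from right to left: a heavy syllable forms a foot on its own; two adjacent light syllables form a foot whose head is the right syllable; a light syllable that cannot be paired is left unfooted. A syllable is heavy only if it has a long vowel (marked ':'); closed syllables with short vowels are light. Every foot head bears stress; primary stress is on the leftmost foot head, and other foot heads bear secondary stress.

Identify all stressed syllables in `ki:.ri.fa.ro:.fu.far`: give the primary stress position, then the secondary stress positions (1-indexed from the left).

Weights: 1 ki: H, 2 ri L, 3 fa L, 4 ro: H, 5 fu L, 6 far L.
Parse right to left (heavy = foot alone; LL = one foot; stranded L unfooted): (ˈki:) (ri.ˈfa) (ˈro:) (fu.ˈfar).
Foot heads: 1, 3, 4, 6.
Primary stress on the leftmost head = syllable 1.
Secondary stress on 3, 4, 6: ˈki:.ri.ˌfa.ˌro:.fu.ˌfar.

primary 1, secondary 3, 4, 6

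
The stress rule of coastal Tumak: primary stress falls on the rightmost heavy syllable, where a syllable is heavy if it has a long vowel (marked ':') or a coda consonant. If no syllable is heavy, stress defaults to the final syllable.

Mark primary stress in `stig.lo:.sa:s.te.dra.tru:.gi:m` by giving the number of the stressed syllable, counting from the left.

7

Weights: 1 stig H, 2 lo: H, 3 sa:s H, 4 te L, 5 dra L, 6 tru: H, 7 gi:m H.
Heavy syllables in the domain: 1, 2, 3, 6, 7. The rightmost is syllable 7 (gi:m).
Primary stress: syllable 7 → stig.lo:.sa:s.te.dra.tru:.ˈgi:m.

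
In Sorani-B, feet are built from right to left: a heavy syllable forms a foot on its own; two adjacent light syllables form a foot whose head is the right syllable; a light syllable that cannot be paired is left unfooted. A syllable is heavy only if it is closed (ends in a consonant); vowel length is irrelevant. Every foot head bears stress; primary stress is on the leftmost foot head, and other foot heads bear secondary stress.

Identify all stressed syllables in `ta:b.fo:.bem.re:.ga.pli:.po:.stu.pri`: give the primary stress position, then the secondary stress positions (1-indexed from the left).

Weights: 1 ta:b H, 2 fo: L, 3 bem H, 4 re: L, 5 ga L, 6 pli: L, 7 po: L, 8 stu L, 9 pri L.
Parse right to left (heavy = foot alone; LL = one foot; stranded L unfooted): (ˈta:b) fo: (ˈbem) (re:.ˈga) (pli:.ˈpo:) (stu.ˈpri).
Foot heads: 1, 3, 5, 7, 9.
Primary stress on the leftmost head = syllable 1.
Secondary stress on 3, 5, 7, 9: ˈta:b.fo:.ˌbem.re:.ˌga.pli:.ˌpo:.stu.ˌpri.

primary 1, secondary 3, 5, 7, 9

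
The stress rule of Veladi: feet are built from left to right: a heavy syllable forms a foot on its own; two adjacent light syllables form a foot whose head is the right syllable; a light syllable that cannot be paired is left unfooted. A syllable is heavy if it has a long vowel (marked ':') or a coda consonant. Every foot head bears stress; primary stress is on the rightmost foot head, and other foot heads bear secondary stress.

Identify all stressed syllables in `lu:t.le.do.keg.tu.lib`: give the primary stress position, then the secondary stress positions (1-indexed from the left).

primary 6, secondary 1, 3, 4

Weights: 1 lu:t H, 2 le L, 3 do L, 4 keg H, 5 tu L, 6 lib H.
Parse left to right (heavy = foot alone; LL = one foot; stranded L unfooted): (ˈlu:t) (le.ˈdo) (ˈkeg) tu (ˈlib).
Foot heads: 1, 3, 4, 6.
Primary stress on the rightmost head = syllable 6.
Secondary stress on 1, 3, 4: ˌlu:t.le.ˌdo.ˌkeg.tu.ˈlib.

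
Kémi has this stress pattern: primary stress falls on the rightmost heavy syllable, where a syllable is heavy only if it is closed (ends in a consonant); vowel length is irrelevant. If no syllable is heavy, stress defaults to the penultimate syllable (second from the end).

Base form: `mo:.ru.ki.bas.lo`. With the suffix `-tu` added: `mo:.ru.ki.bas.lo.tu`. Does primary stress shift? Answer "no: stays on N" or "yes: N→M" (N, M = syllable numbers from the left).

Base `mo:.ru.ki.bas.lo` (5 syllables):
  Weights: 1 mo: L, 2 ru L, 3 ki L, 4 bas H, 5 lo L.
  Heavy syllables in the domain: 4. The rightmost is syllable 4 (bas).
  → primary stress on syllable 4.
Suffixed `mo:.ru.ki.bas.lo.tu` (6 syllables):
  Weights: 1 mo: L, 2 ru L, 3 ki L, 4 bas H, 5 lo L, 6 tu L.
  Heavy syllables in the domain: 4. The rightmost is syllable 4 (bas).
  → primary stress on syllable 4.

no: stays on 4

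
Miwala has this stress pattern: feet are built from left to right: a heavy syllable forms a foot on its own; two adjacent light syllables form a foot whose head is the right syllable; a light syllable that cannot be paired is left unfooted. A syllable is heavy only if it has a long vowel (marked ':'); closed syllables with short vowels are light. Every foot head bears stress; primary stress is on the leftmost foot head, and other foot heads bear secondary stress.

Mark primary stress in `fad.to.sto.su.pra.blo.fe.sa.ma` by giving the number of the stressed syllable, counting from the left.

Weights: 1 fad L, 2 to L, 3 sto L, 4 su L, 5 pra L, 6 blo L, 7 fe L, 8 sa L, 9 ma L.
Parse left to right (heavy = foot alone; LL = one foot; stranded L unfooted): (fad.ˈto) (sto.ˈsu) (pra.ˈblo) (fe.ˈsa) ma.
Foot heads: 2, 4, 6, 8.
Primary stress on the leftmost head = syllable 2.
Primary stress: syllable 2 → fad.ˈto.sto.su.pra.blo.fe.sa.ma.

2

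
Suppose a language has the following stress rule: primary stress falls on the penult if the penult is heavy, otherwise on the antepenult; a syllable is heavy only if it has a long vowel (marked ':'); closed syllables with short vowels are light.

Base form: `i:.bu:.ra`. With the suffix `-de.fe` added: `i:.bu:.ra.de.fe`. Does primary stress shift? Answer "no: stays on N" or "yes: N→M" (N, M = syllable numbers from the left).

Base `i:.bu:.ra` (3 syllables):
  Weights: 1 i: H, 2 bu: H, 3 ra L.
  The penult (syllable 2, bu:) is heavy, so it takes stress.
  → primary stress on syllable 2.
Suffixed `i:.bu:.ra.de.fe` (5 syllables):
  Weights: 3 ra L, 4 de L, 5 fe L.
  The penult (syllable 4, de) is light, so stress falls on the antepenult (syllable 3, ra).
  → primary stress on syllable 3.

yes: 2→3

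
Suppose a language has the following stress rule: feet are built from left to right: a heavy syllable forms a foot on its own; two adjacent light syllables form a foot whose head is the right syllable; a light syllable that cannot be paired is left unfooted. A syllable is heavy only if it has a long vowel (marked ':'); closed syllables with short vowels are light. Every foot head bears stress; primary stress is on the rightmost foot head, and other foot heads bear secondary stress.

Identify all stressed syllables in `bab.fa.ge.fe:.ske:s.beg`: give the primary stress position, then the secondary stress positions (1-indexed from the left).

Weights: 1 bab L, 2 fa L, 3 ge L, 4 fe: H, 5 ske:s H, 6 beg L.
Parse left to right (heavy = foot alone; LL = one foot; stranded L unfooted): (bab.ˈfa) ge (ˈfe:) (ˈske:s) beg.
Foot heads: 2, 4, 5.
Primary stress on the rightmost head = syllable 5.
Secondary stress on 2, 4: bab.ˌfa.ge.ˌfe:.ˈske:s.beg.

primary 5, secondary 2, 4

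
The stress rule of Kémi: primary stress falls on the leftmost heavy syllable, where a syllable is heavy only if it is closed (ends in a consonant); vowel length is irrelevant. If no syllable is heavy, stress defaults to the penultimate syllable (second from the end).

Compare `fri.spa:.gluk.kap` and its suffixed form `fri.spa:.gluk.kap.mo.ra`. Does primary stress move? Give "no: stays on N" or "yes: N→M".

no: stays on 3

Base `fri.spa:.gluk.kap` (4 syllables):
  Weights: 1 fri L, 2 spa: L, 3 gluk H, 4 kap H.
  Heavy syllables in the domain: 3, 4. The leftmost is syllable 3 (gluk).
  → primary stress on syllable 3.
Suffixed `fri.spa:.gluk.kap.mo.ra` (6 syllables):
  Weights: 1 fri L, 2 spa: L, 3 gluk H, 4 kap H, 5 mo L, 6 ra L.
  Heavy syllables in the domain: 3, 4. The leftmost is syllable 3 (gluk).
  → primary stress on syllable 3.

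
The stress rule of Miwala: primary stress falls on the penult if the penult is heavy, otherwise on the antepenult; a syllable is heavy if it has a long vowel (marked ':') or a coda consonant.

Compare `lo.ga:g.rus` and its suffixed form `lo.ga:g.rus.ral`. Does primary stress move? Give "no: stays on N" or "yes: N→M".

yes: 2→3

Base `lo.ga:g.rus` (3 syllables):
  Weights: 1 lo L, 2 ga:g H, 3 rus H.
  The penult (syllable 2, ga:g) is heavy, so it takes stress.
  → primary stress on syllable 2.
Suffixed `lo.ga:g.rus.ral` (4 syllables):
  Weights: 2 ga:g H, 3 rus H, 4 ral H.
  The penult (syllable 3, rus) is heavy, so it takes stress.
  → primary stress on syllable 3.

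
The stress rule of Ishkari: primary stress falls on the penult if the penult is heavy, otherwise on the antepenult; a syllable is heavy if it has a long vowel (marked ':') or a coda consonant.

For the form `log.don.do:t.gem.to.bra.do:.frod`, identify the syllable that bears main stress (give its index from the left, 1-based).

7

Weights: 6 bra L, 7 do: H, 8 frod H.
The penult (syllable 7, do:) is heavy, so it takes stress.
Primary stress: syllable 7 → log.don.do:t.gem.to.bra.ˈdo:.frod.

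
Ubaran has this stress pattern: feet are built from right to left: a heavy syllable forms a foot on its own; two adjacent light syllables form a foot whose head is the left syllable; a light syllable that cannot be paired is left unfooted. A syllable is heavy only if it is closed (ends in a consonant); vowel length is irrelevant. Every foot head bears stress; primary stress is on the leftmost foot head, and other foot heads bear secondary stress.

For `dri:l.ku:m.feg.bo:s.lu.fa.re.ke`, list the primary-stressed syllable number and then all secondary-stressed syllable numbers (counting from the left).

Weights: 1 dri:l H, 2 ku:m H, 3 feg H, 4 bo:s H, 5 lu L, 6 fa L, 7 re L, 8 ke L.
Parse right to left (heavy = foot alone; LL = one foot; stranded L unfooted): (ˈdri:l) (ˈku:m) (ˈfeg) (ˈbo:s) (ˈlu.fa) (ˈre.ke).
Foot heads: 1, 2, 3, 4, 5, 7.
Primary stress on the leftmost head = syllable 1.
Secondary stress on 2, 3, 4, 5, 7: ˈdri:l.ˌku:m.ˌfeg.ˌbo:s.ˌlu.fa.ˌre.ke.

primary 1, secondary 2, 3, 4, 5, 7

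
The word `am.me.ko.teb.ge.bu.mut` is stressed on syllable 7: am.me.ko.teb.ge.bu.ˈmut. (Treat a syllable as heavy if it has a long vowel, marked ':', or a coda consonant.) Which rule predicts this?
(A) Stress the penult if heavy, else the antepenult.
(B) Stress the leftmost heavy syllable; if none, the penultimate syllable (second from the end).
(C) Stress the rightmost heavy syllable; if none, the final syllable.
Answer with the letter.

C

Rule A → syllable 5 (observed: 7).
Rule B → syllable 1 (observed: 7).
Rule C → syllable 7 ✓.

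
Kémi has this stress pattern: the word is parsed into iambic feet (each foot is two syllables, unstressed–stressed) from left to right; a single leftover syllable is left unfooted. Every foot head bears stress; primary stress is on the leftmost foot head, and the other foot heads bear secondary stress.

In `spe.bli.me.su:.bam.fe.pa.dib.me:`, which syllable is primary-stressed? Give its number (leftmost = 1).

2

Parse left to right into iambic (σˈσ) feet: (spe.ˈbli) (me.ˈsu:) (bam.ˈfe) (pa.ˈdib) me:. Syllable 9 is left unfooted.
Foot heads (stressed positions): 2, 4, 6, 8.
End Rule Leftmost: primary stress on the leftmost head = syllable 2.
Primary stress: syllable 2 → spe.ˈbli.me.su:.bam.fe.pa.dib.me:.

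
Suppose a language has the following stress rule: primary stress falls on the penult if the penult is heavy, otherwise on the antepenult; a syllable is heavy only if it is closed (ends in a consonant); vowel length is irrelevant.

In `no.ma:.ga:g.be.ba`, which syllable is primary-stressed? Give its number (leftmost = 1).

Weights: 3 ga:g H, 4 be L, 5 ba L.
The penult (syllable 4, be) is light, so stress falls on the antepenult (syllable 3, ga:g).
Primary stress: syllable 3 → no.ma:.ˈga:g.be.ba.

3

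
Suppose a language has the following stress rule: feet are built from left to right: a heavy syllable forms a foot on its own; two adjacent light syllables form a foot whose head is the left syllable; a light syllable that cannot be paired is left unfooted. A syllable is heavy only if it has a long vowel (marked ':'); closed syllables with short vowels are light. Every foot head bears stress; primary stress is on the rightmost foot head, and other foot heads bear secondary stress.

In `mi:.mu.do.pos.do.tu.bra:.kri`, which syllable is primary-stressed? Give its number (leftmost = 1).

Weights: 1 mi: H, 2 mu L, 3 do L, 4 pos L, 5 do L, 6 tu L, 7 bra: H, 8 kri L.
Parse left to right (heavy = foot alone; LL = one foot; stranded L unfooted): (ˈmi:) (ˈmu.do) (ˈpos.do) tu (ˈbra:) kri.
Foot heads: 1, 2, 4, 7.
Primary stress on the rightmost head = syllable 7.
Primary stress: syllable 7 → mi:.mu.do.pos.do.tu.ˈbra:.kri.

7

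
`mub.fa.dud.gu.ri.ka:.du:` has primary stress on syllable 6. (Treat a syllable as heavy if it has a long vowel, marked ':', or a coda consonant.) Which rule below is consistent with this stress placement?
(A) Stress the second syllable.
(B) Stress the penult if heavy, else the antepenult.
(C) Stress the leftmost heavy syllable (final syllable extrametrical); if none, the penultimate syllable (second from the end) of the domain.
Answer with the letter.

Rule A → syllable 2 (observed: 6).
Rule B → syllable 6 ✓.
Rule C → syllable 1 (observed: 6).

B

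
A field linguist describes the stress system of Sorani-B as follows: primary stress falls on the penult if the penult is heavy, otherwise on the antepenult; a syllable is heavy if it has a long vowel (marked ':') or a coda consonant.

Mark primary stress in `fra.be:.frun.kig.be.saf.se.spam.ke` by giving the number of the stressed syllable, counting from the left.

8

Weights: 7 se L, 8 spam H, 9 ke L.
The penult (syllable 8, spam) is heavy, so it takes stress.
Primary stress: syllable 8 → fra.be:.frun.kig.be.saf.se.ˈspam.ke.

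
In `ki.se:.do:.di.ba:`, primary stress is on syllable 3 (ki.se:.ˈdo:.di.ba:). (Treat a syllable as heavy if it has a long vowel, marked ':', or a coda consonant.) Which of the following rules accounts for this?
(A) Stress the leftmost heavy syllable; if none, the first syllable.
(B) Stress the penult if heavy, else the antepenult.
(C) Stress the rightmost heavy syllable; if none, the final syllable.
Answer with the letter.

B

Rule A → syllable 2 (observed: 3).
Rule B → syllable 3 ✓.
Rule C → syllable 5 (observed: 3).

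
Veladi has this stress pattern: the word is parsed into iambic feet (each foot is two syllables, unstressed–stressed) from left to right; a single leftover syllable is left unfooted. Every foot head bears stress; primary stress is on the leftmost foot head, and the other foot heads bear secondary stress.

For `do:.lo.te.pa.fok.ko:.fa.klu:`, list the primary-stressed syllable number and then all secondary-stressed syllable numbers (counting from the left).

primary 2, secondary 4, 6, 8

Parse left to right into iambic (σˈσ) feet: (do:.ˈlo) (te.ˈpa) (fok.ˈko:) (fa.ˈklu:).
Foot heads (stressed positions): 2, 4, 6, 8.
End Rule Leftmost: primary stress on the leftmost head = syllable 2.
Secondary stress on 4, 6, 8: do:.ˈlo.te.ˌpa.fok.ˌko:.fa.ˌklu:.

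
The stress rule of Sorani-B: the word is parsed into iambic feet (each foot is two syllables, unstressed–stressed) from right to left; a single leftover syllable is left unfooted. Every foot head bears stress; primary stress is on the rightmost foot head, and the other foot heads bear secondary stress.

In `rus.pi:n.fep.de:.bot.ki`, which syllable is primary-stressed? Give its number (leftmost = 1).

6

Parse right to left into iambic (σˈσ) feet: (rus.ˈpi:n) (fep.ˈde:) (bot.ˈki).
Foot heads (stressed positions): 2, 4, 6.
End Rule Rightmost: primary stress on the rightmost head = syllable 6.
Primary stress: syllable 6 → rus.pi:n.fep.de:.bot.ˈki.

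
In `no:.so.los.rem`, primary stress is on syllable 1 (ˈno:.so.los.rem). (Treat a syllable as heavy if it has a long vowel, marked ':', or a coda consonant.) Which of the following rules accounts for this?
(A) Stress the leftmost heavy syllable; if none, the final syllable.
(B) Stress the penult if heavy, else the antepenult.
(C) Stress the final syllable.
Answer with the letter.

A

Rule A → syllable 1 ✓.
Rule B → syllable 3 (observed: 1).
Rule C → syllable 4 (observed: 1).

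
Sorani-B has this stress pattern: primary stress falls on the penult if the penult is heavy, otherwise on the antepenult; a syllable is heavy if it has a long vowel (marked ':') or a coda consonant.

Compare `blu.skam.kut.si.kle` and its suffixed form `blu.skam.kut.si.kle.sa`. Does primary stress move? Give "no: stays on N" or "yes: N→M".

Base `blu.skam.kut.si.kle` (5 syllables):
  Weights: 3 kut H, 4 si L, 5 kle L.
  The penult (syllable 4, si) is light, so stress falls on the antepenult (syllable 3, kut).
  → primary stress on syllable 3.
Suffixed `blu.skam.kut.si.kle.sa` (6 syllables):
  Weights: 4 si L, 5 kle L, 6 sa L.
  The penult (syllable 5, kle) is light, so stress falls on the antepenult (syllable 4, si).
  → primary stress on syllable 4.

yes: 3→4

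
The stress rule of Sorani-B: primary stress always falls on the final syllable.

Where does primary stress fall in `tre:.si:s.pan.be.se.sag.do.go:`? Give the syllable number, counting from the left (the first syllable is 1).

The word has 8 syllables; the final syllable is syllable 8 (go:).
Primary stress: syllable 8 → tre:.si:s.pan.be.se.sag.do.ˈgo:.

8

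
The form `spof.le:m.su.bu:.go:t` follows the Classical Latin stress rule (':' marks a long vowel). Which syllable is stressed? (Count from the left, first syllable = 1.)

4

Classical Latin: stress the penult if heavy (long vowel or closed), else the antepenult.
Weights: 3 su L, 4 bu: H, 5 go:t H.
The penult (syllable 4, bu:) is heavy, so it takes stress.
Stress on syllable 4: spof.le:m.su.ˈbu:.go:t.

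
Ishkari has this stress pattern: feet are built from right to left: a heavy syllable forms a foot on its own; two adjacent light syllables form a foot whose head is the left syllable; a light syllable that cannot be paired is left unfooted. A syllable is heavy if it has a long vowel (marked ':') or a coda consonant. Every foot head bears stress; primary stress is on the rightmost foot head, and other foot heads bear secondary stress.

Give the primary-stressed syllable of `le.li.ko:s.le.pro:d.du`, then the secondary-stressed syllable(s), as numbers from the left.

primary 5, secondary 1, 3

Weights: 1 le L, 2 li L, 3 ko:s H, 4 le L, 5 pro:d H, 6 du L.
Parse right to left (heavy = foot alone; LL = one foot; stranded L unfooted): (ˈle.li) (ˈko:s) le (ˈpro:d) du.
Foot heads: 1, 3, 5.
Primary stress on the rightmost head = syllable 5.
Secondary stress on 1, 3: ˌle.li.ˌko:s.le.ˈpro:d.du.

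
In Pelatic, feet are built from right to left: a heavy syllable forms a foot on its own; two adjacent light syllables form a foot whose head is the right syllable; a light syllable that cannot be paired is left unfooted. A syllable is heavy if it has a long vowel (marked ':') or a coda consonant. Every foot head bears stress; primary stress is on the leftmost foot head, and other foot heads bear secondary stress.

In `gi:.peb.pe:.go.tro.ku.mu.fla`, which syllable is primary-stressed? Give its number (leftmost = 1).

1

Weights: 1 gi: H, 2 peb H, 3 pe: H, 4 go L, 5 tro L, 6 ku L, 7 mu L, 8 fla L.
Parse right to left (heavy = foot alone; LL = one foot; stranded L unfooted): (ˈgi:) (ˈpeb) (ˈpe:) go (tro.ˈku) (mu.ˈfla).
Foot heads: 1, 2, 3, 6, 8.
Primary stress on the leftmost head = syllable 1.
Primary stress: syllable 1 → ˈgi:.peb.pe:.go.tro.ku.mu.fla.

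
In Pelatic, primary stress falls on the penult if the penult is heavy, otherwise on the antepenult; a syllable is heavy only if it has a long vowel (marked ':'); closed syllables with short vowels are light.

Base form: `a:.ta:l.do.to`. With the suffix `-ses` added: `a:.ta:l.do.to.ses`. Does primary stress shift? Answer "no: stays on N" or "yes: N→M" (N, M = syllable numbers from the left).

yes: 2→3

Base `a:.ta:l.do.to` (4 syllables):
  Weights: 2 ta:l H, 3 do L, 4 to L.
  The penult (syllable 3, do) is light, so stress falls on the antepenult (syllable 2, ta:l).
  → primary stress on syllable 2.
Suffixed `a:.ta:l.do.to.ses` (5 syllables):
  Weights: 3 do L, 4 to L, 5 ses L.
  The penult (syllable 4, to) is light, so stress falls on the antepenult (syllable 3, do).
  → primary stress on syllable 3.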